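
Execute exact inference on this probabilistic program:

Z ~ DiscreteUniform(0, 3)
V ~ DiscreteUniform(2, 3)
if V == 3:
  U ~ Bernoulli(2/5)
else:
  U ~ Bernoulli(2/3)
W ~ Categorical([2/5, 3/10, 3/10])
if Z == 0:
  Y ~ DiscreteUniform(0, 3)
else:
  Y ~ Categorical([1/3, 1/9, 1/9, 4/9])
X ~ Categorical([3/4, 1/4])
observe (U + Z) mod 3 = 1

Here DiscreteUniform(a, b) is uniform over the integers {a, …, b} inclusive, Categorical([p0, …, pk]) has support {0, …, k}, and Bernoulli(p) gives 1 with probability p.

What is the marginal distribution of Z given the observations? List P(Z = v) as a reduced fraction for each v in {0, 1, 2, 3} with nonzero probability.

Enumerate traces; 144 have nonzero weight after conditioning:
  (Z=0, V=2, U=1, W=0, Y=0, X=0) weight 1/160
  (Z=0, V=2, U=1, W=0, Y=0, X=1) weight 1/480
  (Z=0, V=2, U=1, W=0, Y=1, X=0) weight 1/160
  (Z=0, V=2, U=1, W=0, Y=1, X=1) weight 1/480
  (Z=0, V=2, U=1, W=0, Y=2, X=0) weight 1/160
  (Z=0, V=2, U=1, W=0, Y=2, X=1) weight 1/480
  (Z=0, V=2, U=1, W=0, Y=3, X=0) weight 1/160
  (Z=0, V=2, U=1, W=0, Y=3, X=1) weight 1/480
  (Z=1, V=2, U=0, W=0, Y=0, X=0) weight 1/240
  (Z=3, V=2, U=1, W=0, Y=0, X=0) weight 1/120
  … 134 more
Group by Z:
  weight(Z=0) = 2/15
  weight(Z=1) = 7/60
  weight(Z=3) = 2/15
Total weight = 2/15 + 7/60 + 2/15 = 23/60
P(Z=0 | obs) = 2/15 / 23/60 = 8/23
P(Z=1 | obs) = 7/60 / 23/60 = 7/23
P(Z=3 | obs) = 2/15 / 23/60 = 8/23

P(Z=0) = 8/23, P(Z=1) = 7/23, P(Z=3) = 8/23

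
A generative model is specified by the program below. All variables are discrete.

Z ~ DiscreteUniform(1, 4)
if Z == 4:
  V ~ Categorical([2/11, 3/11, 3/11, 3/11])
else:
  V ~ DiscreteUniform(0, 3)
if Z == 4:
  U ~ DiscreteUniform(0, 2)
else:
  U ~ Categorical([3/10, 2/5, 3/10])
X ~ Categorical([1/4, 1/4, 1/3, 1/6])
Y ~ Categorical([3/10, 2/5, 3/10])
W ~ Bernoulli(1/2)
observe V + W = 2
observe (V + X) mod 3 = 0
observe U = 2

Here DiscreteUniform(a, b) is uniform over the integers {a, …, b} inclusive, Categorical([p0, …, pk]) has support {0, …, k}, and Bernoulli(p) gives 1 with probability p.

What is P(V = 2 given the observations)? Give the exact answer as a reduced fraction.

P(V = 2 | obs) = 3/7

Enumerate traces; 24 have nonzero weight after conditioning:
  (Z=1, V=1, U=2, X=2, Y=0, W=1) weight 3/3200
  (Z=1, V=1, U=2, X=2, Y=1, W=1) weight 1/800
  (Z=1, V=1, U=2, X=2, Y=2, W=1) weight 3/3200
  (Z=1, V=2, U=2, X=1, Y=0, W=0) weight 9/12800
  (Z=1, V=2, U=2, X=1, Y=1, W=0) weight 3/3200
  (Z=1, V=2, U=2, X=1, Y=2, W=0) weight 9/12800
  (Z=2, V=1, U=2, X=2, Y=0, W=1) weight 3/3200
  (Z=2, V=1, U=2, X=2, Y=1, W=1) weight 1/800
  … 16 more
Group by V:
  weight(V=1) = 139/10560
  weight(V=2) = 139/14080
Total weight = 139/10560 + 139/14080 = 973/42240
P(V=1 | obs) = 139/10560 / 973/42240 = 4/7
P(V=2 | obs) = 139/14080 / 973/42240 = 3/7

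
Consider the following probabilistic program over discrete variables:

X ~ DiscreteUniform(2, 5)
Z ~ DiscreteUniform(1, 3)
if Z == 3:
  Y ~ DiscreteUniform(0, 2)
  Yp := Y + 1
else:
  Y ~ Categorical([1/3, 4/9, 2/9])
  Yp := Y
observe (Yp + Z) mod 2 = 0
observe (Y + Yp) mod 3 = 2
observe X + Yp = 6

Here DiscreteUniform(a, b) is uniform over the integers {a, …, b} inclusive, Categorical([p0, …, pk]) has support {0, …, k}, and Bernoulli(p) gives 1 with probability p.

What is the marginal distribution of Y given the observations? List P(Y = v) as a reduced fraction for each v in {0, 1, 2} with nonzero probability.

P(Y=1) = 4/7, P(Y=2) = 3/7

Enumerate traces; 2 have nonzero weight after conditioning:
  (X=3, Z=3, Y=2) weight 1/36
  (X=5, Z=1, Y=1) weight 1/27
Group by Y:
  weight(Y=1) = 1/27
  weight(Y=2) = 1/36
Total weight = 1/27 + 1/36 = 7/108
P(Y=1 | obs) = 1/27 / 7/108 = 4/7
P(Y=2 | obs) = 1/36 / 7/108 = 3/7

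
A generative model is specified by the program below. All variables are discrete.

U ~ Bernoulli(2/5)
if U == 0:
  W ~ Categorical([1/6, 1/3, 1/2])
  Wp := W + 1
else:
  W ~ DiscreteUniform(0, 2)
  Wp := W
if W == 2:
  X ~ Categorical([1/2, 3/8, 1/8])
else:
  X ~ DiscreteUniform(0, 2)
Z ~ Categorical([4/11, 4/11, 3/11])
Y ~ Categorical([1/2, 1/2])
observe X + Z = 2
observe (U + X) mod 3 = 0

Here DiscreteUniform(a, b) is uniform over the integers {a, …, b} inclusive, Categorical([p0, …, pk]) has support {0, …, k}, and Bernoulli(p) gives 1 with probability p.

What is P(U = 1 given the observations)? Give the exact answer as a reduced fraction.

Enumerate traces; 12 have nonzero weight after conditioning:
  (U=0, W=0, X=0, Z=2, Y=0) weight 1/220
  (U=0, W=0, X=0, Z=2, Y=1) weight 1/220
  (U=0, W=1, X=0, Z=2, Y=0) weight 1/110
  (U=0, W=1, X=0, Z=2, Y=1) weight 1/110
  (U=0, W=2, X=0, Z=2, Y=0) weight 9/440
  (U=0, W=2, X=0, Z=2, Y=1) weight 9/440
  (U=1, W=0, X=2, Z=0, Y=0) weight 4/495
  (U=1, W=0, X=2, Z=0, Y=1) weight 4/495
  … 4 more
Group by U:
  weight(U=0) = 3/44
  weight(U=1) = 19/495
Total weight = 3/44 + 19/495 = 211/1980
P(U=0 | obs) = 3/44 / 211/1980 = 135/211
P(U=1 | obs) = 19/495 / 211/1980 = 76/211

P(U = 1 | obs) = 76/211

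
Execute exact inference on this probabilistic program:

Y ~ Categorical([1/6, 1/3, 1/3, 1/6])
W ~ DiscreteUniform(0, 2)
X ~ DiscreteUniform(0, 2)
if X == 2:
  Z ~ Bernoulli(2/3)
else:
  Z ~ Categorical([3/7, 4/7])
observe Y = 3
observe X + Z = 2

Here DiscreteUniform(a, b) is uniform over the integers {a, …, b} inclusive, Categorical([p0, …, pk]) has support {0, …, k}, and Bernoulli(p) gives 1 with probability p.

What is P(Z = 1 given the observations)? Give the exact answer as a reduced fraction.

P(Z = 1 | obs) = 12/19

Enumerate traces; 6 have nonzero weight after conditioning:
  (Y=3, W=0, X=1, Z=1) weight 2/189
  (Y=3, W=0, X=2, Z=0) weight 1/162
  (Y=3, W=1, X=1, Z=1) weight 2/189
  (Y=3, W=1, X=2, Z=0) weight 1/162
  (Y=3, W=2, X=1, Z=1) weight 2/189
  (Y=3, W=2, X=2, Z=0) weight 1/162
Group by Z:
  weight(Z=0) = 1/54
  weight(Z=1) = 2/63
Total weight = 1/54 + 2/63 = 19/378
P(Z=0 | obs) = 1/54 / 19/378 = 7/19
P(Z=1 | obs) = 2/63 / 19/378 = 12/19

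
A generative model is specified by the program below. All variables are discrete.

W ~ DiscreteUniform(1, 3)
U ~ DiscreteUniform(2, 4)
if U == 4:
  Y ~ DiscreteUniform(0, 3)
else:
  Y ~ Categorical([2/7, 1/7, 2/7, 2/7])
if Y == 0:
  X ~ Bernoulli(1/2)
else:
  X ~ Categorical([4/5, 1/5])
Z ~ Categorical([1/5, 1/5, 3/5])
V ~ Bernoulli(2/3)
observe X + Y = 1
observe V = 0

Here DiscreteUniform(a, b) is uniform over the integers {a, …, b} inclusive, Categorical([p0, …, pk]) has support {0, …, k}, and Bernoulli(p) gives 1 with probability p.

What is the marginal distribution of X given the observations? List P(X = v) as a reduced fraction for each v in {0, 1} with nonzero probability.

P(X=0) = 24/47, P(X=1) = 23/47

Enumerate traces; 54 have nonzero weight after conditioning:
  (W=1, U=2, Y=0, X=1, Z=0, V=0) weight 1/945
  (W=1, U=2, Y=0, X=1, Z=1, V=0) weight 1/945
  (W=1, U=2, Y=0, X=1, Z=2, V=0) weight 1/315
  (W=1, U=2, Y=1, X=0, Z=0, V=0) weight 4/4725
  (W=1, U=2, Y=1, X=0, Z=1, V=0) weight 4/4725
  (W=1, U=2, Y=1, X=0, Z=2, V=0) weight 4/1575
  (W=1, U=3, Y=0, X=1, Z=0, V=0) weight 1/945
  (W=1, U=3, Y=0, X=1, Z=1, V=0) weight 1/945
  … 46 more
Group by X:
  weight(X=0) = 1/21
  weight(X=1) = 23/504
Total weight = 1/21 + 23/504 = 47/504
P(X=0 | obs) = 1/21 / 47/504 = 24/47
P(X=1 | obs) = 23/504 / 47/504 = 23/47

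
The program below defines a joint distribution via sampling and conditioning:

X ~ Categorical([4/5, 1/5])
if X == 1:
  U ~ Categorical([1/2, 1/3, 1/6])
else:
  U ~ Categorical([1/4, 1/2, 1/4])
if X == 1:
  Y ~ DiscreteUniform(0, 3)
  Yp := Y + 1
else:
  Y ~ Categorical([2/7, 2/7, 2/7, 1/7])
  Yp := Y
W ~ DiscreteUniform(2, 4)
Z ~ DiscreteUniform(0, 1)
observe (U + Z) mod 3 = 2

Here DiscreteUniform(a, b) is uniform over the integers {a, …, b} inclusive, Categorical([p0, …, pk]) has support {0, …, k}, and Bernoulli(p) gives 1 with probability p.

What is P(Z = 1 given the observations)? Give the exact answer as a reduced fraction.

Enumerate traces; 48 have nonzero weight after conditioning:
  (X=0, U=1, Y=0, W=2, Z=1) weight 2/105
  (X=0, U=1, Y=0, W=3, Z=1) weight 2/105
  (X=0, U=1, Y=0, W=4, Z=1) weight 2/105
  (X=0, U=1, Y=1, W=2, Z=1) weight 2/105
  (X=0, U=1, Y=1, W=3, Z=1) weight 2/105
  (X=0, U=1, Y=1, W=4, Z=1) weight 2/105
  (X=0, U=1, Y=2, W=2, Z=1) weight 2/105
  (X=0, U=1, Y=2, W=3, Z=1) weight 2/105
  (X=0, U=2, Y=0, W=2, Z=0) weight 1/105
  … 39 more
Group by Z:
  weight(Z=0) = 7/60
  weight(Z=1) = 7/30
Total weight = 7/60 + 7/30 = 7/20
P(Z=0 | obs) = 7/60 / 7/20 = 1/3
P(Z=1 | obs) = 7/30 / 7/20 = 2/3

P(Z = 1 | obs) = 2/3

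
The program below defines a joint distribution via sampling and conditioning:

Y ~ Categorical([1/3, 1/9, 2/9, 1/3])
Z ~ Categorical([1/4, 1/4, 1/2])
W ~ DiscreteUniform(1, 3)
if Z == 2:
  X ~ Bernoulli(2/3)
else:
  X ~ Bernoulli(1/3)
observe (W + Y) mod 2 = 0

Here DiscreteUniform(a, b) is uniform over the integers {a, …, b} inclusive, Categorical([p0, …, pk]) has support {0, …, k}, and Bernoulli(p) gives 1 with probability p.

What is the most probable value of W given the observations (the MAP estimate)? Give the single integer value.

Enumerate traces; 36 have nonzero weight after conditioning:
  (Y=0, Z=0, W=2, X=0) weight 1/54
  (Y=0, Z=0, W=2, X=1) weight 1/108
  (Y=0, Z=1, W=2, X=0) weight 1/54
  (Y=0, Z=1, W=2, X=1) weight 1/108
  (Y=0, Z=2, W=2, X=0) weight 1/54
  (Y=0, Z=2, W=2, X=1) weight 1/27
  (Y=1, Z=0, W=1, X=0) weight 1/162
  (Y=1, Z=0, W=1, X=1) weight 1/324
  (Y=1, Z=0, W=3, X=0) weight 1/162
  … 27 more
Group by W:
  weight(W=1) = 4/27
  weight(W=2) = 5/27
  weight(W=3) = 4/27
Total weight = 4/27 + 5/27 + 4/27 = 13/27
P(W=1 | obs) = 4/27 / 13/27 = 4/13
P(W=2 | obs) = 5/27 / 13/27 = 5/13
P(W=3 | obs) = 4/27 / 13/27 = 4/13
argmax = 2

argmax_v P(W = v | obs) = 2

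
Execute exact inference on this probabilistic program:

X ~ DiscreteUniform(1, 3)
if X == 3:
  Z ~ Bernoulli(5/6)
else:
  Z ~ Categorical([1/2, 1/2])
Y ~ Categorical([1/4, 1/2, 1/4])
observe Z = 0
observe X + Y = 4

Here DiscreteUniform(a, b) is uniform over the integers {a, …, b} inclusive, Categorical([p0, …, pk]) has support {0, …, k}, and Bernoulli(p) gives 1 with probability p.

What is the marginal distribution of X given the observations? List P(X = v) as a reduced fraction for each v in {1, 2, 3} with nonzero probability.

P(X=2) = 3/5, P(X=3) = 2/5

Enumerate traces; 2 have nonzero weight after conditioning:
  (X=2, Z=0, Y=2) weight 1/24
  (X=3, Z=0, Y=1) weight 1/36
Group by X:
  weight(X=2) = 1/24
  weight(X=3) = 1/36
Total weight = 1/24 + 1/36 = 5/72
P(X=2 | obs) = 1/24 / 5/72 = 3/5
P(X=3 | obs) = 1/36 / 5/72 = 2/5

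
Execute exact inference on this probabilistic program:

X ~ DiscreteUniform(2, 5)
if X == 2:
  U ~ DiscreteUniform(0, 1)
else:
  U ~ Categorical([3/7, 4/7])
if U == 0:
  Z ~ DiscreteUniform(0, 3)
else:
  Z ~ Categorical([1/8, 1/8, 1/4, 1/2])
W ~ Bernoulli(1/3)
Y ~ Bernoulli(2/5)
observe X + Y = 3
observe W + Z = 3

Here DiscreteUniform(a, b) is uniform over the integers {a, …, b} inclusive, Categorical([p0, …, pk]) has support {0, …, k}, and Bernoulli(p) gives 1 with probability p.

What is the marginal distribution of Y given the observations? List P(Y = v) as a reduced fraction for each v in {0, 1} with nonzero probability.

P(Y=0) = 87/143, P(Y=1) = 56/143

Enumerate traces; 8 have nonzero weight after conditioning:
  (X=2, U=0, Z=2, W=1, Y=1) weight 1/240
  (X=2, U=0, Z=3, W=0, Y=1) weight 1/120
  (X=2, U=1, Z=2, W=1, Y=1) weight 1/240
  (X=2, U=1, Z=3, W=0, Y=1) weight 1/60
  (X=3, U=0, Z=2, W=1, Y=0) weight 3/560
  (X=3, U=0, Z=3, W=0, Y=0) weight 3/280
  (X=3, U=1, Z=2, W=1, Y=0) weight 1/140
  (X=3, U=1, Z=3, W=0, Y=0) weight 1/35
Group by Y:
  weight(Y=0) = 29/560
  weight(Y=1) = 1/30
Total weight = 29/560 + 1/30 = 143/1680
P(Y=0 | obs) = 29/560 / 143/1680 = 87/143
P(Y=1 | obs) = 1/30 / 143/1680 = 56/143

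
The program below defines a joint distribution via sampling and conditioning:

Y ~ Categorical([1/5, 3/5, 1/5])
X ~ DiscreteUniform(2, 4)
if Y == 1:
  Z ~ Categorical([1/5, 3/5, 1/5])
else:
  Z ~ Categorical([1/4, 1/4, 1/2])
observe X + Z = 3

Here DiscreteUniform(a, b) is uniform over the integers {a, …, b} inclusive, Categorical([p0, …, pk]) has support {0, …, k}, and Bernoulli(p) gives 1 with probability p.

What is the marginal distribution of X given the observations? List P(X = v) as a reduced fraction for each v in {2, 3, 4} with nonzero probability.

Enumerate traces; 6 have nonzero weight after conditioning:
  (Y=0, X=2, Z=1) weight 1/60
  (Y=0, X=3, Z=0) weight 1/60
  (Y=1, X=2, Z=1) weight 3/25
  (Y=1, X=3, Z=0) weight 1/25
  (Y=2, X=2, Z=1) weight 1/60
  (Y=2, X=3, Z=0) weight 1/60
Group by X:
  weight(X=2) = 23/150
  weight(X=3) = 11/150
Total weight = 23/150 + 11/150 = 17/75
P(X=2 | obs) = 23/150 / 17/75 = 23/34
P(X=3 | obs) = 11/150 / 17/75 = 11/34

P(X=2) = 23/34, P(X=3) = 11/34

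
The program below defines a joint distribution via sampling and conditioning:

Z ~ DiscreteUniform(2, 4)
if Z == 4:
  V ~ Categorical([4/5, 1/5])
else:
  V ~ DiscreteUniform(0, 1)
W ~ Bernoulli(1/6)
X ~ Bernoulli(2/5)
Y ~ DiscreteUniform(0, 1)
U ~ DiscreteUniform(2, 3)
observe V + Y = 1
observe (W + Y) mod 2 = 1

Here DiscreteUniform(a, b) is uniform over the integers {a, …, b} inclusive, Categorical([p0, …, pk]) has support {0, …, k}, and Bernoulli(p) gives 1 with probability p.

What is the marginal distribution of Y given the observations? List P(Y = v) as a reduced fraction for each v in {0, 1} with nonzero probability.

Enumerate traces; 24 have nonzero weight after conditioning:
  (Z=2, V=0, W=0, X=0, Y=1, U=2) weight 1/48
  (Z=2, V=0, W=0, X=0, Y=1, U=3) weight 1/48
  (Z=2, V=0, W=0, X=1, Y=1, U=2) weight 1/72
  (Z=2, V=0, W=0, X=1, Y=1, U=3) weight 1/72
  (Z=2, V=1, W=1, X=0, Y=0, U=2) weight 1/240
  (Z=2, V=1, W=1, X=0, Y=0, U=3) weight 1/240
  (Z=2, V=1, W=1, X=1, Y=0, U=2) weight 1/360
  (Z=2, V=1, W=1, X=1, Y=0, U=3) weight 1/360
  … 16 more
Group by Y:
  weight(Y=0) = 1/30
  weight(Y=1) = 1/4
Total weight = 1/30 + 1/4 = 17/60
P(Y=0 | obs) = 1/30 / 17/60 = 2/17
P(Y=1 | obs) = 1/4 / 17/60 = 15/17

P(Y=0) = 2/17, P(Y=1) = 15/17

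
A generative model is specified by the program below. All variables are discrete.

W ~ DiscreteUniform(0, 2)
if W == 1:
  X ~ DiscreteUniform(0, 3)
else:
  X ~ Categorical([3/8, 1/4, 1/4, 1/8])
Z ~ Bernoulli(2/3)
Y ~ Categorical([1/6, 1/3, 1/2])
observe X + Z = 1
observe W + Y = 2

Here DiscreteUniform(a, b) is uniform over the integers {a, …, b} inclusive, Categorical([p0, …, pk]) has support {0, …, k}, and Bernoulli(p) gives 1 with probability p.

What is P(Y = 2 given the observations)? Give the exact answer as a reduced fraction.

P(Y = 2 | obs) = 6/11

Enumerate traces; 6 have nonzero weight after conditioning:
  (W=0, X=0, Z=1, Y=2) weight 1/24
  (W=0, X=1, Z=0, Y=2) weight 1/72
  (W=1, X=0, Z=1, Y=1) weight 1/54
  (W=1, X=1, Z=0, Y=1) weight 1/108
  (W=2, X=0, Z=1, Y=0) weight 1/72
  (W=2, X=1, Z=0, Y=0) weight 1/216
Group by Y:
  weight(Y=0) = 1/54
  weight(Y=1) = 1/36
  weight(Y=2) = 1/18
Total weight = 1/54 + 1/36 + 1/18 = 11/108
P(Y=0 | obs) = 1/54 / 11/108 = 2/11
P(Y=1 | obs) = 1/36 / 11/108 = 3/11
P(Y=2 | obs) = 1/18 / 11/108 = 6/11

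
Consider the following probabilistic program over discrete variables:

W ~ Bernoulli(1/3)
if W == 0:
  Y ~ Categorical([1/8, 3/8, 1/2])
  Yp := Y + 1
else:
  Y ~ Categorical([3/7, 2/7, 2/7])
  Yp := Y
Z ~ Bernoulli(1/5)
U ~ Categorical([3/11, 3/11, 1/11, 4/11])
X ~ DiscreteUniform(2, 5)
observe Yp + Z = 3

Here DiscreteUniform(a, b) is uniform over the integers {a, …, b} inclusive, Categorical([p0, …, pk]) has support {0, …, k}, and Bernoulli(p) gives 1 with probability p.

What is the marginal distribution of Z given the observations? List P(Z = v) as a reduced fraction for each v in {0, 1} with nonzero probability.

P(Z=0) = 112/141, P(Z=1) = 29/141

Enumerate traces; 48 have nonzero weight after conditioning:
  (W=0, Y=1, Z=1, U=0, X=2) weight 3/880
  (W=0, Y=1, Z=1, U=0, X=3) weight 3/880
  (W=0, Y=1, Z=1, U=0, X=4) weight 3/880
  (W=0, Y=1, Z=1, U=0, X=5) weight 3/880
  (W=0, Y=1, Z=1, U=1, X=2) weight 3/880
  (W=0, Y=1, Z=1, U=1, X=3) weight 3/880
  (W=0, Y=1, Z=1, U=1, X=4) weight 3/880
  (W=0, Y=1, Z=1, U=1, X=5) weight 3/880
  (W=0, Y=2, Z=0, U=0, X=2) weight 1/55
  … 39 more
Group by Z:
  weight(Z=0) = 4/15
  weight(Z=1) = 29/420
Total weight = 4/15 + 29/420 = 47/140
P(Z=0 | obs) = 4/15 / 47/140 = 112/141
P(Z=1 | obs) = 29/420 / 47/140 = 29/141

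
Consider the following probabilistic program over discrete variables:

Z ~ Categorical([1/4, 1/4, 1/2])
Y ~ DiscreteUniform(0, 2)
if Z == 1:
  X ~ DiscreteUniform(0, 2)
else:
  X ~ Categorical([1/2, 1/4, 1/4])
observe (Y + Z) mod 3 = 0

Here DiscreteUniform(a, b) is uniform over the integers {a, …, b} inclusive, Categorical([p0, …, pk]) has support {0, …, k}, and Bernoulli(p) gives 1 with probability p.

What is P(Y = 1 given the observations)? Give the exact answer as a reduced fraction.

P(Y = 1 | obs) = 1/2

Enumerate traces; 9 have nonzero weight after conditioning:
  (Z=0, Y=0, X=0) weight 1/24
  (Z=0, Y=0, X=1) weight 1/48
  (Z=0, Y=0, X=2) weight 1/48
  (Z=1, Y=2, X=0) weight 1/36
  (Z=1, Y=2, X=1) weight 1/36
  (Z=1, Y=2, X=2) weight 1/36
  (Z=2, Y=1, X=0) weight 1/12
  (Z=2, Y=1, X=1) weight 1/24
  … 1 more
Group by Y:
  weight(Y=0) = 1/12
  weight(Y=1) = 1/6
  weight(Y=2) = 1/12
Total weight = 1/12 + 1/6 + 1/12 = 1/3
P(Y=0 | obs) = 1/12 / 1/3 = 1/4
P(Y=1 | obs) = 1/6 / 1/3 = 1/2
P(Y=2 | obs) = 1/12 / 1/3 = 1/4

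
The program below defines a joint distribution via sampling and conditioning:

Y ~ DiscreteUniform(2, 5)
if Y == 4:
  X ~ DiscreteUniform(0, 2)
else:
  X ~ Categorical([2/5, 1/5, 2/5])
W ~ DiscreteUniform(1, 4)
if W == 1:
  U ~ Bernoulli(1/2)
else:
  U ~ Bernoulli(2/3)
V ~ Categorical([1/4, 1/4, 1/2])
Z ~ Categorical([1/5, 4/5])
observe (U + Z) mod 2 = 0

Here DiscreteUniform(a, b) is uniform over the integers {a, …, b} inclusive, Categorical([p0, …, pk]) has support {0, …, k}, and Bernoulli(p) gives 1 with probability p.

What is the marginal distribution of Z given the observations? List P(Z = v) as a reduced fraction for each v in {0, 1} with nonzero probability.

P(Z=0) = 3/23, P(Z=1) = 20/23

Enumerate traces; 288 have nonzero weight after conditioning:
  (Y=2, X=0, W=1, U=0, V=0, Z=0) weight 1/1600
  (Y=2, X=0, W=1, U=0, V=1, Z=0) weight 1/1600
  (Y=2, X=0, W=1, U=0, V=2, Z=0) weight 1/800
  (Y=2, X=0, W=1, U=1, V=0, Z=1) weight 1/400
  (Y=2, X=0, W=1, U=1, V=1, Z=1) weight 1/400
  (Y=2, X=0, W=1, U=1, V=2, Z=1) weight 1/200
  (Y=2, X=0, W=2, U=0, V=0, Z=0) weight 1/2400
  (Y=2, X=0, W=2, U=0, V=1, Z=0) weight 1/2400
  … 280 more
Group by Z:
  weight(Z=0) = 3/40
  weight(Z=1) = 1/2
Total weight = 3/40 + 1/2 = 23/40
P(Z=0 | obs) = 3/40 / 23/40 = 3/23
P(Z=1 | obs) = 1/2 / 23/40 = 20/23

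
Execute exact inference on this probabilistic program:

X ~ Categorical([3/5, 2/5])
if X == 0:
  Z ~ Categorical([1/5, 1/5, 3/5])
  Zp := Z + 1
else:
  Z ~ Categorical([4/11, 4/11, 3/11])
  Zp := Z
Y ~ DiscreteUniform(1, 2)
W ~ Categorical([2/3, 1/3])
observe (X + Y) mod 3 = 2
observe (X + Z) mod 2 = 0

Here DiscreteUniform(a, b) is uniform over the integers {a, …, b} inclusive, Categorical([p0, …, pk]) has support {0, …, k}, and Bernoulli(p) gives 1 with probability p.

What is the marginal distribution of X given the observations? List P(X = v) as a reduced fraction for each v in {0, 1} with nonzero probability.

Enumerate traces; 6 have nonzero weight after conditioning:
  (X=0, Z=0, Y=2, W=0) weight 1/25
  (X=0, Z=0, Y=2, W=1) weight 1/50
  (X=0, Z=2, Y=2, W=0) weight 3/25
  (X=0, Z=2, Y=2, W=1) weight 3/50
  (X=1, Z=1, Y=1, W=0) weight 8/165
  (X=1, Z=1, Y=1, W=1) weight 4/165
Group by X:
  weight(X=0) = 6/25
  weight(X=1) = 4/55
Total weight = 6/25 + 4/55 = 86/275
P(X=0 | obs) = 6/25 / 86/275 = 33/43
P(X=1 | obs) = 4/55 / 86/275 = 10/43

P(X=0) = 33/43, P(X=1) = 10/43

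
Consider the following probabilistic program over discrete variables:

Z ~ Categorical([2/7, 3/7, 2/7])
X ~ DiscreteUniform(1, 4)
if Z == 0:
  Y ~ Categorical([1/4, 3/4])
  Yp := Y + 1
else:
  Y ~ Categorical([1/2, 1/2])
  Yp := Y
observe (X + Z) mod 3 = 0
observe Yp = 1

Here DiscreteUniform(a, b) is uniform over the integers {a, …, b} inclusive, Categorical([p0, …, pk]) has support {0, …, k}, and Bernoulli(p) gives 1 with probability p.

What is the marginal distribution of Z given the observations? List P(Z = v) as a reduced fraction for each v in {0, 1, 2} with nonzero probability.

P(Z=0) = 1/8, P(Z=1) = 3/8, P(Z=2) = 1/2

Enumerate traces; 4 have nonzero weight after conditioning:
  (Z=0, X=3, Y=0) weight 1/56
  (Z=1, X=2, Y=1) weight 3/56
  (Z=2, X=1, Y=1) weight 1/28
  (Z=2, X=4, Y=1) weight 1/28
Group by Z:
  weight(Z=0) = 1/56
  weight(Z=1) = 3/56
  weight(Z=2) = 1/14
Total weight = 1/56 + 3/56 + 1/14 = 1/7
P(Z=0 | obs) = 1/56 / 1/7 = 1/8
P(Z=1 | obs) = 3/56 / 1/7 = 3/8
P(Z=2 | obs) = 1/14 / 1/7 = 1/2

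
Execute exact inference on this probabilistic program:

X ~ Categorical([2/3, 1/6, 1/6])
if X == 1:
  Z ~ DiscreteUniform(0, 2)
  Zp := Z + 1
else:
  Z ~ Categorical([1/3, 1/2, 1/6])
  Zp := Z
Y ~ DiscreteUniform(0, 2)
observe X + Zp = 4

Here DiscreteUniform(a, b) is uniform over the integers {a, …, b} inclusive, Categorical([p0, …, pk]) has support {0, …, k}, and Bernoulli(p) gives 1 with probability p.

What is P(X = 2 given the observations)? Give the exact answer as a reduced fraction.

P(X = 2 | obs) = 1/3

Enumerate traces; 6 have nonzero weight after conditioning:
  (X=1, Z=2, Y=0) weight 1/54
  (X=1, Z=2, Y=1) weight 1/54
  (X=1, Z=2, Y=2) weight 1/54
  (X=2, Z=2, Y=0) weight 1/108
  (X=2, Z=2, Y=1) weight 1/108
  (X=2, Z=2, Y=2) weight 1/108
Group by X:
  weight(X=1) = 1/18
  weight(X=2) = 1/36
Total weight = 1/18 + 1/36 = 1/12
P(X=1 | obs) = 1/18 / 1/12 = 2/3
P(X=2 | obs) = 1/36 / 1/12 = 1/3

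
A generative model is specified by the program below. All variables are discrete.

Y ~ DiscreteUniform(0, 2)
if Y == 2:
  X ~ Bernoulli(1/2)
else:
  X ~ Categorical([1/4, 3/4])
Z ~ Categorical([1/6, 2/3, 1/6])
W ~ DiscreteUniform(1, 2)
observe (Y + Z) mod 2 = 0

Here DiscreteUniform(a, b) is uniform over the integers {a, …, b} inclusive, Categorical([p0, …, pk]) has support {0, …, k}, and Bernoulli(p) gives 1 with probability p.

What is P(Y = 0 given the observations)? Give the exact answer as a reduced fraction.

Enumerate traces; 20 have nonzero weight after conditioning:
  (Y=0, X=0, Z=0, W=1) weight 1/144
  (Y=0, X=0, Z=0, W=2) weight 1/144
  (Y=0, X=0, Z=2, W=1) weight 1/144
  (Y=0, X=0, Z=2, W=2) weight 1/144
  (Y=0, X=1, Z=0, W=1) weight 1/48
  (Y=0, X=1, Z=0, W=2) weight 1/48
  (Y=0, X=1, Z=2, W=1) weight 1/48
  (Y=0, X=1, Z=2, W=2) weight 1/48
  (Y=1, X=0, Z=1, W=1) weight 1/36
  (Y=2, X=0, Z=0, W=1) weight 1/72
  … 10 more
Group by Y:
  weight(Y=0) = 1/9
  weight(Y=1) = 2/9
  weight(Y=2) = 1/9
Total weight = 1/9 + 2/9 + 1/9 = 4/9
P(Y=0 | obs) = 1/9 / 4/9 = 1/4
P(Y=1 | obs) = 2/9 / 4/9 = 1/2
P(Y=2 | obs) = 1/9 / 4/9 = 1/4

P(Y = 0 | obs) = 1/4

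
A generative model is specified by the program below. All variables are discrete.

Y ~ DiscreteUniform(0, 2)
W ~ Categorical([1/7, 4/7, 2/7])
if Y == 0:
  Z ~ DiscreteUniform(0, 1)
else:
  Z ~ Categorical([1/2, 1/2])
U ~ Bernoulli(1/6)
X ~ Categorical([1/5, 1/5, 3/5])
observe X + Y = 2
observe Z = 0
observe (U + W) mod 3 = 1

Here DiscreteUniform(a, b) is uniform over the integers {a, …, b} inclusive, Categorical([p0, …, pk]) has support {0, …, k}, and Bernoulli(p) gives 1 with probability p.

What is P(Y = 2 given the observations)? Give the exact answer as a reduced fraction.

Enumerate traces; 6 have nonzero weight after conditioning:
  (Y=0, W=0, Z=0, U=1, X=2) weight 1/420
  (Y=0, W=1, Z=0, U=0, X=2) weight 1/21
  (Y=1, W=0, Z=0, U=1, X=1) weight 1/1260
  (Y=1, W=1, Z=0, U=0, X=1) weight 1/63
  (Y=2, W=0, Z=0, U=1, X=0) weight 1/1260
  (Y=2, W=1, Z=0, U=0, X=0) weight 1/63
Group by Y:
  weight(Y=0) = 1/20
  weight(Y=1) = 1/60
  weight(Y=2) = 1/60
Total weight = 1/20 + 1/60 + 1/60 = 1/12
P(Y=0 | obs) = 1/20 / 1/12 = 3/5
P(Y=1 | obs) = 1/60 / 1/12 = 1/5
P(Y=2 | obs) = 1/60 / 1/12 = 1/5

P(Y = 2 | obs) = 1/5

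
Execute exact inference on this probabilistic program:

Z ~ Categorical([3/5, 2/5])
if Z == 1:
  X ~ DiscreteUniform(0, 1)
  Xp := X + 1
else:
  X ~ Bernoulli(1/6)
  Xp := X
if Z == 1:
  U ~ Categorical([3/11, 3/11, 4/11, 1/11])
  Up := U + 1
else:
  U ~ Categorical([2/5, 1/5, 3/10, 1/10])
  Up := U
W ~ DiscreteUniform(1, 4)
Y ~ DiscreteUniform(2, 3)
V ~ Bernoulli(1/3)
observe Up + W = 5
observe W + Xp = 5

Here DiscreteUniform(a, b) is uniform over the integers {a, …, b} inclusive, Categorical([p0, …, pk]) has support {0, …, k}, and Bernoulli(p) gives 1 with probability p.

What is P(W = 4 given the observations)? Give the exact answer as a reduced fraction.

Enumerate traces; 12 have nonzero weight after conditioning:
  (Z=0, X=1, U=1, W=4, Y=2, V=0) weight 1/600
  (Z=0, X=1, U=1, W=4, Y=2, V=1) weight 1/1200
  (Z=0, X=1, U=1, W=4, Y=3, V=0) weight 1/600
  (Z=0, X=1, U=1, W=4, Y=3, V=1) weight 1/1200
  (Z=1, X=0, U=0, W=4, Y=2, V=0) weight 1/220
  (Z=1, X=0, U=0, W=4, Y=2, V=1) weight 1/440
  (Z=1, X=0, U=0, W=4, Y=3, V=0) weight 1/220
  (Z=1, X=0, U=0, W=4, Y=3, V=1) weight 1/440
  (Z=1, X=1, U=1, W=3, Y=2, V=0) weight 1/220
  … 3 more
Group by W:
  weight(W=3) = 3/220
  weight(W=4) = 41/2200
Total weight = 3/220 + 41/2200 = 71/2200
P(W=3 | obs) = 3/220 / 71/2200 = 30/71
P(W=4 | obs) = 41/2200 / 71/2200 = 41/71

P(W = 4 | obs) = 41/71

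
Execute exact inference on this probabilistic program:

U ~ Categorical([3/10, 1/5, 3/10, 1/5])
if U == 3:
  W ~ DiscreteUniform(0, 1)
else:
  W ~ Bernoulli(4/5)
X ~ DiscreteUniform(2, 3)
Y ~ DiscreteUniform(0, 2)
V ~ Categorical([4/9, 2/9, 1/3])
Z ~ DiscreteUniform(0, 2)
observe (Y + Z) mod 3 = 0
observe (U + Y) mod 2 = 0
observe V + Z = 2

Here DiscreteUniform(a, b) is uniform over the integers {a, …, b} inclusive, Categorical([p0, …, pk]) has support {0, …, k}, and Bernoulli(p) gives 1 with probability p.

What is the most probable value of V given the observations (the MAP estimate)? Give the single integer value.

argmax_v P(V = v | obs) = 2

Enumerate traces; 24 have nonzero weight after conditioning:
  (U=0, W=0, X=2, Y=0, V=2, Z=0) weight 1/900
  (U=0, W=0, X=2, Y=2, V=1, Z=1) weight 1/1350
  (U=0, W=0, X=3, Y=0, V=2, Z=0) weight 1/900
  (U=0, W=0, X=3, Y=2, V=1, Z=1) weight 1/1350
  (U=0, W=1, X=2, Y=0, V=2, Z=0) weight 1/225
  (U=0, W=1, X=2, Y=2, V=1, Z=1) weight 2/675
  (U=0, W=1, X=3, Y=0, V=2, Z=0) weight 1/225
  (U=0, W=1, X=3, Y=2, V=1, Z=1) weight 2/675
  (U=1, W=0, X=2, Y=1, V=0, Z=2) weight 2/2025
  … 15 more
Group by V:
  weight(V=0) = 8/405
  weight(V=1) = 2/135
  weight(V=2) = 1/45
Total weight = 8/405 + 2/135 + 1/45 = 23/405
P(V=0 | obs) = 8/405 / 23/405 = 8/23
P(V=1 | obs) = 2/135 / 23/405 = 6/23
P(V=2 | obs) = 1/45 / 23/405 = 9/23
argmax = 2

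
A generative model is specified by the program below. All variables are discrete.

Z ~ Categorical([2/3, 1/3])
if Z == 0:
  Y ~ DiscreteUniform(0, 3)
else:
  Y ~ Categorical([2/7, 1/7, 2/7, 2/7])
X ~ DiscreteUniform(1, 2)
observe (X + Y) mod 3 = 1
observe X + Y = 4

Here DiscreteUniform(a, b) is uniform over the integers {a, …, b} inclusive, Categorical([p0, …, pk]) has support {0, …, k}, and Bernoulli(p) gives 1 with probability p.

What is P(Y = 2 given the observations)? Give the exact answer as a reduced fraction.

P(Y = 2 | obs) = 1/2

Enumerate traces; 4 have nonzero weight after conditioning:
  (Z=0, Y=2, X=2) weight 1/12
  (Z=0, Y=3, X=1) weight 1/12
  (Z=1, Y=2, X=2) weight 1/21
  (Z=1, Y=3, X=1) weight 1/21
Group by Y:
  weight(Y=2) = 11/84
  weight(Y=3) = 11/84
Total weight = 11/84 + 11/84 = 11/42
P(Y=2 | obs) = 11/84 / 11/42 = 1/2
P(Y=3 | obs) = 11/84 / 11/42 = 1/2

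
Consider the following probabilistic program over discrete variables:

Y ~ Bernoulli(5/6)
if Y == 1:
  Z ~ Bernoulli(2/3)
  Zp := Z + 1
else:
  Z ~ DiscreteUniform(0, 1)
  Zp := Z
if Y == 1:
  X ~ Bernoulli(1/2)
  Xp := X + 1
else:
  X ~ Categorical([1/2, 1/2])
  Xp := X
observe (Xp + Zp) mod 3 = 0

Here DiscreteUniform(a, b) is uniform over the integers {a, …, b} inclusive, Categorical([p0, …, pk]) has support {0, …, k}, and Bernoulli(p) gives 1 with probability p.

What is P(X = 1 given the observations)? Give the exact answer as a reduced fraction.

P(X = 1 | obs) = 10/33

Enumerate traces; 3 have nonzero weight after conditioning:
  (Y=0, Z=0, X=0) weight 1/24
  (Y=1, Z=0, X=1) weight 5/36
  (Y=1, Z=1, X=0) weight 5/18
Group by X:
  weight(X=0) = 23/72
  weight(X=1) = 5/36
Total weight = 23/72 + 5/36 = 11/24
P(X=0 | obs) = 23/72 / 11/24 = 23/33
P(X=1 | obs) = 5/36 / 11/24 = 10/33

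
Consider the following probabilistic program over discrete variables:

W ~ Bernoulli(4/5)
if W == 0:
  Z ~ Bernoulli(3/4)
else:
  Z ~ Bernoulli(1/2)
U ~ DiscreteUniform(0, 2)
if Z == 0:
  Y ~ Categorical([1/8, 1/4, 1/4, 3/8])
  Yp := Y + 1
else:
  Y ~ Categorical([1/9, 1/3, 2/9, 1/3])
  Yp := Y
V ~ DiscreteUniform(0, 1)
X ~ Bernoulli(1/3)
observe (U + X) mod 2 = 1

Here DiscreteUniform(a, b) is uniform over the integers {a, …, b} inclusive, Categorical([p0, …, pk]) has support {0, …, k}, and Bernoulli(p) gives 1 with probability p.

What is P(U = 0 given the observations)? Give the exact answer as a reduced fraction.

Enumerate traces; 96 have nonzero weight after conditioning:
  (W=0, Z=0, U=0, Y=0, V=0, X=1) weight 1/2880
  (W=0, Z=0, U=0, Y=0, V=1, X=1) weight 1/2880
  (W=0, Z=0, U=0, Y=1, V=0, X=1) weight 1/1440
  (W=0, Z=0, U=0, Y=1, V=1, X=1) weight 1/1440
  (W=0, Z=0, U=0, Y=2, V=0, X=1) weight 1/1440
  (W=0, Z=0, U=0, Y=2, V=1, X=1) weight 1/1440
  (W=0, Z=0, U=0, Y=3, V=0, X=1) weight 1/960
  (W=0, Z=0, U=0, Y=3, V=1, X=1) weight 1/960
  (W=0, Z=0, U=1, Y=0, V=0, X=0) weight 1/1440
  (W=0, Z=0, U=2, Y=0, V=0, X=1) weight 1/2880
  … 86 more
Group by U:
  weight(U=0) = 1/9
  weight(U=1) = 2/9
  weight(U=2) = 1/9
Total weight = 1/9 + 2/9 + 1/9 = 4/9
P(U=0 | obs) = 1/9 / 4/9 = 1/4
P(U=1 | obs) = 2/9 / 4/9 = 1/2
P(U=2 | obs) = 1/9 / 4/9 = 1/4

P(U = 0 | obs) = 1/4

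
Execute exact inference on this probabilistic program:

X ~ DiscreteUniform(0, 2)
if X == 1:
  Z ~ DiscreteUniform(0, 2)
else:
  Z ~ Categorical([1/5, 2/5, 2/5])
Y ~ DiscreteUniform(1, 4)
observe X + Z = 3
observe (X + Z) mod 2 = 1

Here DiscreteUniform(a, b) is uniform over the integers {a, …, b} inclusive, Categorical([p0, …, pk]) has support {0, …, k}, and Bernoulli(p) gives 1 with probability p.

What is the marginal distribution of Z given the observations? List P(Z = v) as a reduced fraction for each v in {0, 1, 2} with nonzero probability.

P(Z=1) = 6/11, P(Z=2) = 5/11

Enumerate traces; 8 have nonzero weight after conditioning:
  (X=1, Z=2, Y=1) weight 1/36
  (X=1, Z=2, Y=2) weight 1/36
  (X=1, Z=2, Y=3) weight 1/36
  (X=1, Z=2, Y=4) weight 1/36
  (X=2, Z=1, Y=1) weight 1/30
  (X=2, Z=1, Y=2) weight 1/30
  (X=2, Z=1, Y=3) weight 1/30
  (X=2, Z=1, Y=4) weight 1/30
Group by Z:
  weight(Z=1) = 2/15
  weight(Z=2) = 1/9
Total weight = 2/15 + 1/9 = 11/45
P(Z=1 | obs) = 2/15 / 11/45 = 6/11
P(Z=2 | obs) = 1/9 / 11/45 = 5/11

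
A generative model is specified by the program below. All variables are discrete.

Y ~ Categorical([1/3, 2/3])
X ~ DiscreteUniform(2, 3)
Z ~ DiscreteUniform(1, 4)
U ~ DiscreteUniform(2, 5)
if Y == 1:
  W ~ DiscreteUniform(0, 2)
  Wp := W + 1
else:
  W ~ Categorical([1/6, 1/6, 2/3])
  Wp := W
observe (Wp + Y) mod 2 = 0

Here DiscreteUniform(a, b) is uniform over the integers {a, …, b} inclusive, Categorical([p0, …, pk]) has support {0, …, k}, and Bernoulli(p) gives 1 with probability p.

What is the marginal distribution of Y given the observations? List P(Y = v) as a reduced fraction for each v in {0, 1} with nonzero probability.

Enumerate traces; 128 have nonzero weight after conditioning:
  (Y=0, X=2, Z=1, U=2, W=0) weight 1/576
  (Y=0, X=2, Z=1, U=2, W=2) weight 1/144
  (Y=0, X=2, Z=1, U=3, W=0) weight 1/576
  (Y=0, X=2, Z=1, U=3, W=2) weight 1/144
  (Y=0, X=2, Z=1, U=4, W=0) weight 1/576
  (Y=0, X=2, Z=1, U=4, W=2) weight 1/144
  (Y=0, X=2, Z=1, U=5, W=0) weight 1/576
  (Y=0, X=2, Z=1, U=5, W=2) weight 1/144
  (Y=1, X=2, Z=1, U=2, W=0) weight 1/144
  … 119 more
Group by Y:
  weight(Y=0) = 5/18
  weight(Y=1) = 4/9
Total weight = 5/18 + 4/9 = 13/18
P(Y=0 | obs) = 5/18 / 13/18 = 5/13
P(Y=1 | obs) = 4/9 / 13/18 = 8/13

P(Y=0) = 5/13, P(Y=1) = 8/13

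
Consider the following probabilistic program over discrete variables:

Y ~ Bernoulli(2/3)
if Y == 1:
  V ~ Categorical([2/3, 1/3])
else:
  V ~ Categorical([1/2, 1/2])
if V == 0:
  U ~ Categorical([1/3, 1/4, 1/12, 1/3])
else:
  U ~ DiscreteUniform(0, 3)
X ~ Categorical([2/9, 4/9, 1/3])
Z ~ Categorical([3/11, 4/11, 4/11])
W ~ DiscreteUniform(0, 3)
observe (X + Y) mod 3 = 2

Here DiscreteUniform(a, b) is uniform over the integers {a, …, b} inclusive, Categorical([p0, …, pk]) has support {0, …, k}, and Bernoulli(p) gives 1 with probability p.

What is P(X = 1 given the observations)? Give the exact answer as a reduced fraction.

P(X = 1 | obs) = 8/11

Enumerate traces; 192 have nonzero weight after conditioning:
  (Y=0, V=0, U=0, X=2, Z=0, W=0) weight 1/792
  (Y=0, V=0, U=0, X=2, Z=0, W=1) weight 1/792
  (Y=0, V=0, U=0, X=2, Z=0, W=2) weight 1/792
  (Y=0, V=0, U=0, X=2, Z=0, W=3) weight 1/792
  (Y=0, V=0, U=0, X=2, Z=1, W=0) weight 1/594
  (Y=0, V=0, U=0, X=2, Z=1, W=1) weight 1/594
  (Y=0, V=0, U=0, X=2, Z=1, W=2) weight 1/594
  (Y=0, V=0, U=0, X=2, Z=1, W=3) weight 1/594
  (Y=1, V=0, U=0, X=1, Z=0, W=0) weight 4/891
  … 183 more
Group by X:
  weight(X=1) = 8/27
  weight(X=2) = 1/9
Total weight = 8/27 + 1/9 = 11/27
P(X=1 | obs) = 8/27 / 11/27 = 8/11
P(X=2 | obs) = 1/9 / 11/27 = 3/11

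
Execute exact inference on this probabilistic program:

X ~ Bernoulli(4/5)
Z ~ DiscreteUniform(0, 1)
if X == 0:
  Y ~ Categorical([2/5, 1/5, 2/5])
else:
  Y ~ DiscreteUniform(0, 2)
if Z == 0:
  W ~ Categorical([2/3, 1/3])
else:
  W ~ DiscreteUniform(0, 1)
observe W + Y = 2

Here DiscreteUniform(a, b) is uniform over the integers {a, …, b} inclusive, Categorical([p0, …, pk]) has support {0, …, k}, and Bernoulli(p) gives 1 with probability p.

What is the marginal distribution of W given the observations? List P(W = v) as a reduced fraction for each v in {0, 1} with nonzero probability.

P(W=0) = 182/297, P(W=1) = 115/297

Enumerate traces; 8 have nonzero weight after conditioning:
  (X=0, Z=0, Y=1, W=1) weight 1/150
  (X=0, Z=0, Y=2, W=0) weight 2/75
  (X=0, Z=1, Y=1, W=1) weight 1/100
  (X=0, Z=1, Y=2, W=0) weight 1/50
  (X=1, Z=0, Y=1, W=1) weight 2/45
  (X=1, Z=0, Y=2, W=0) weight 4/45
  (X=1, Z=1, Y=1, W=1) weight 1/15
  (X=1, Z=1, Y=2, W=0) weight 1/15
Group by W:
  weight(W=0) = 91/450
  weight(W=1) = 23/180
Total weight = 91/450 + 23/180 = 33/100
P(W=0 | obs) = 91/450 / 33/100 = 182/297
P(W=1 | obs) = 23/180 / 33/100 = 115/297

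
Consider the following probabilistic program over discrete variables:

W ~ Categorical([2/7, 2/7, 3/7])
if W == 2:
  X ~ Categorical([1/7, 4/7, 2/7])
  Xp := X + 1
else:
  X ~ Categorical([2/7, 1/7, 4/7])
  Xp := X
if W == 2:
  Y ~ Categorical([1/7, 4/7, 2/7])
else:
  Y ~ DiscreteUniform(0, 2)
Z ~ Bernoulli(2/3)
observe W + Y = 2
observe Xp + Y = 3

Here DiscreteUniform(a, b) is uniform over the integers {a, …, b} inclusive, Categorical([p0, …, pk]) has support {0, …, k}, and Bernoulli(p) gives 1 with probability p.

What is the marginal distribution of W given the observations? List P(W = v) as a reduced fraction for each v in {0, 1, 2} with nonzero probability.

Enumerate traces; 6 have nonzero weight after conditioning:
  (W=0, X=1, Y=2, Z=0) weight 2/441
  (W=0, X=1, Y=2, Z=1) weight 4/441
  (W=1, X=2, Y=1, Z=0) weight 8/441
  (W=1, X=2, Y=1, Z=1) weight 16/441
  (W=2, X=2, Y=0, Z=0) weight 2/343
  (W=2, X=2, Y=0, Z=1) weight 4/343
Group by W:
  weight(W=0) = 2/147
  weight(W=1) = 8/147
  weight(W=2) = 6/343
Total weight = 2/147 + 8/147 + 6/343 = 88/1029
P(W=0 | obs) = 2/147 / 88/1029 = 7/44
P(W=1 | obs) = 8/147 / 88/1029 = 7/11
P(W=2 | obs) = 6/343 / 88/1029 = 9/44

P(W=0) = 7/44, P(W=1) = 7/11, P(W=2) = 9/44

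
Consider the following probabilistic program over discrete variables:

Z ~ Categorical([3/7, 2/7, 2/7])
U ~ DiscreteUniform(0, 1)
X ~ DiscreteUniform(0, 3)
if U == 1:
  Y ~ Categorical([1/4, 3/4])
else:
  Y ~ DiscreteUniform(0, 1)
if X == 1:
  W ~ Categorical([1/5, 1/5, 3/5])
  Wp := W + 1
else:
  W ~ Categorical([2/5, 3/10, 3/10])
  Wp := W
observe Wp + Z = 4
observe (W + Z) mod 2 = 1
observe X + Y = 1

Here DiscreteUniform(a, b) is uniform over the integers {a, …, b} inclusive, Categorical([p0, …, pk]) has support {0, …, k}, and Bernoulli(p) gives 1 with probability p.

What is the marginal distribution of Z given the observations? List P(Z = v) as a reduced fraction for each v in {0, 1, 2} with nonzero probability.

P(Z=1) = 3/4, P(Z=2) = 1/4

Enumerate traces; 4 have nonzero weight after conditioning:
  (Z=1, U=0, X=1, Y=0, W=2) weight 3/280
  (Z=1, U=1, X=1, Y=0, W=2) weight 3/560
  (Z=2, U=0, X=1, Y=0, W=1) weight 1/280
  (Z=2, U=1, X=1, Y=0, W=1) weight 1/560
Group by Z:
  weight(Z=1) = 9/560
  weight(Z=2) = 3/560
Total weight = 9/560 + 3/560 = 3/140
P(Z=1 | obs) = 9/560 / 3/140 = 3/4
P(Z=2 | obs) = 3/560 / 3/140 = 1/4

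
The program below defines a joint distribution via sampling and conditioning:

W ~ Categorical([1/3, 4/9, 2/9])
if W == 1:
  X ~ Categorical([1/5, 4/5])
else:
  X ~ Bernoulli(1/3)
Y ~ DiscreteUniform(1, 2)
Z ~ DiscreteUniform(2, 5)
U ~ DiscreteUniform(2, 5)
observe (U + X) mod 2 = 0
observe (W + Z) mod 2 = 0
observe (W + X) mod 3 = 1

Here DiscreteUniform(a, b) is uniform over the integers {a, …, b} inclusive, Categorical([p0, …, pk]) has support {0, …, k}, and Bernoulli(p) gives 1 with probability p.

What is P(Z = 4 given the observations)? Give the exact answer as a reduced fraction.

P(Z = 4 | obs) = 5/18

Enumerate traces; 16 have nonzero weight after conditioning:
  (W=0, X=1, Y=1, Z=2, U=3) weight 1/288
  (W=0, X=1, Y=1, Z=2, U=5) weight 1/288
  (W=0, X=1, Y=1, Z=4, U=3) weight 1/288
  (W=0, X=1, Y=1, Z=4, U=5) weight 1/288
  (W=0, X=1, Y=2, Z=2, U=3) weight 1/288
  (W=0, X=1, Y=2, Z=2, U=5) weight 1/288
  (W=0, X=1, Y=2, Z=4, U=3) weight 1/288
  (W=0, X=1, Y=2, Z=4, U=5) weight 1/288
  (W=1, X=0, Y=1, Z=3, U=2) weight 1/360
  (W=1, X=0, Y=1, Z=5, U=2) weight 1/360
  … 6 more
Group by Z:
  weight(Z=2) = 1/72
  weight(Z=3) = 1/90
  weight(Z=4) = 1/72
  weight(Z=5) = 1/90
Total weight = 1/72 + 1/90 + 1/72 + 1/90 = 1/20
P(Z=2 | obs) = 1/72 / 1/20 = 5/18
P(Z=3 | obs) = 1/90 / 1/20 = 2/9
P(Z=4 | obs) = 1/72 / 1/20 = 5/18
P(Z=5 | obs) = 1/90 / 1/20 = 2/9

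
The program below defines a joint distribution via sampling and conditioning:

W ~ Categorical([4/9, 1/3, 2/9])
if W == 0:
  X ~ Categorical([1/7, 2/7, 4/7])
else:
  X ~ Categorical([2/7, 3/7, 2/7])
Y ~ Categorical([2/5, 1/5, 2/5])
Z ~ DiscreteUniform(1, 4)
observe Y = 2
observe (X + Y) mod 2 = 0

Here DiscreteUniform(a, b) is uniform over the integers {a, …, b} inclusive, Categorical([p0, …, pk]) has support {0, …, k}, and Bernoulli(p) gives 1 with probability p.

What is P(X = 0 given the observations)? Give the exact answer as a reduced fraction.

Enumerate traces; 24 have nonzero weight after conditioning:
  (W=0, X=0, Y=2, Z=1) weight 2/315
  (W=0, X=0, Y=2, Z=2) weight 2/315
  (W=0, X=0, Y=2, Z=3) weight 2/315
  (W=0, X=0, Y=2, Z=4) weight 2/315
  (W=0, X=2, Y=2, Z=1) weight 8/315
  (W=0, X=2, Y=2, Z=2) weight 8/315
  (W=0, X=2, Y=2, Z=3) weight 8/315
  (W=0, X=2, Y=2, Z=4) weight 8/315
  … 16 more
Group by X:
  weight(X=0) = 4/45
  weight(X=2) = 52/315
Total weight = 4/45 + 52/315 = 16/63
P(X=0 | obs) = 4/45 / 16/63 = 7/20
P(X=2 | obs) = 52/315 / 16/63 = 13/20

P(X = 0 | obs) = 7/20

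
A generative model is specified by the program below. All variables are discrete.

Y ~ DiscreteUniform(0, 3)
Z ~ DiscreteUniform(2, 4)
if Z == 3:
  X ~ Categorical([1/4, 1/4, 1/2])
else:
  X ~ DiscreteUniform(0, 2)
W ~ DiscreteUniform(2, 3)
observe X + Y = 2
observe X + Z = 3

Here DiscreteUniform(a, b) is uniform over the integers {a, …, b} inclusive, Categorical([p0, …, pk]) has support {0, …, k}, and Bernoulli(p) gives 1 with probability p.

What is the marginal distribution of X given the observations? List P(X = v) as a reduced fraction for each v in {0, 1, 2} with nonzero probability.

Enumerate traces; 4 have nonzero weight after conditioning:
  (Y=1, Z=2, X=1, W=2) weight 1/72
  (Y=1, Z=2, X=1, W=3) weight 1/72
  (Y=2, Z=3, X=0, W=2) weight 1/96
  (Y=2, Z=3, X=0, W=3) weight 1/96
Group by X:
  weight(X=0) = 1/48
  weight(X=1) = 1/36
Total weight = 1/48 + 1/36 = 7/144
P(X=0 | obs) = 1/48 / 7/144 = 3/7
P(X=1 | obs) = 1/36 / 7/144 = 4/7

P(X=0) = 3/7, P(X=1) = 4/7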